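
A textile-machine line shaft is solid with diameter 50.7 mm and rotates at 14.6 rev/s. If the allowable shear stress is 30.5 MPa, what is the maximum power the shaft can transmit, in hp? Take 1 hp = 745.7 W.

J = πd⁴/32 = π(0.0507)⁴/32 = 6.487×10^-7 m⁴.
T_max = τ_allow·J/r = 3.05×10^7 × 6.487×10^-7 / 0.0254 = 780.5 N·m.
ω = 2π·14.6 = 91.73 rad/s, so P_max = T_max·ω = 7.160×10^4 W.

96.0 hp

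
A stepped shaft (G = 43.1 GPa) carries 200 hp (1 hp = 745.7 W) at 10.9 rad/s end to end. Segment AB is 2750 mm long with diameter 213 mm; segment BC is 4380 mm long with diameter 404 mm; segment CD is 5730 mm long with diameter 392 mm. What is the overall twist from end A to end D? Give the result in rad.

0.00564 rad

ω = 10.9 rad/s, so T = P/ω = 200×745.7 / 10.90 = 13680 N·m.
J_AB = π(0.213)⁴/32 = 2.02×10^-4 m⁴; J_BC = π(0.404)⁴/32 = 2.62×10^-3 m⁴; J_CD = π(0.392)⁴/32 = 2.32×10^-3 m⁴.
θ = (T/G)·Σ L_i/J_i = (13680/43.1×10⁹)·(2.75/2.02×10^-4 + 4.38/2.62×10^-3 + 5.73/2.32×10^-3) = 5.637×10^-3 rad.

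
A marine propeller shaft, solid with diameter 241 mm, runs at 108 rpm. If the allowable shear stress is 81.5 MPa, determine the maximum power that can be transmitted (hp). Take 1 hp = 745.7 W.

J = πd⁴/32 = π(0.241)⁴/32 = 3.312×10^-4 m⁴.
T_max = τ_allow·J/r = 8.15×10^7 × 3.312×10^-4 / 0.120 = 224000 N·m.
ω = 2π·108/60 = 11.31 rad/s, so P_max = T_max·ω = 2.533×10^6 W.

3400 hp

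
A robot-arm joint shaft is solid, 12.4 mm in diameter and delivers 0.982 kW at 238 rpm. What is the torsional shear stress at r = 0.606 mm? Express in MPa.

ω = 2π·238/60 = 24.92 rad/s, so T = P/ω = 0.982×10³ / 24.92 = 39.40 N·m.
J = πd⁴/32 = π(0.0124)⁴/32 = 2.321×10^-9 m⁴.
Shear stress varies linearly with radius: τ = T·r/J = 39.40 × 6.06e-4 / 2.321×10^-9 = 1.029×10^7 Pa.

10.3 MPa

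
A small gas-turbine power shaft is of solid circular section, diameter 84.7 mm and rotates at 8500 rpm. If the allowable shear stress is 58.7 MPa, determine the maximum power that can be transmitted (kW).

6230 kW

J = πd⁴/32 = π(0.0847)⁴/32 = 5.053×10^-6 m⁴.
T_max = τ_allow·J/r = 5.87×10^7 × 5.053×10^-6 / 0.0423 = 7004 N·m.
ω = 2π·8500/60 = 890.1 rad/s, so P_max = T_max·ω = 6.234×10^6 W.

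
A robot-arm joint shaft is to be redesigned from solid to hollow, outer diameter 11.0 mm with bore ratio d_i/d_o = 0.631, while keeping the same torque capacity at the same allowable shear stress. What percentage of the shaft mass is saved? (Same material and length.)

Equal τ_max and T ⇒ the solid shaft needs d_s³ = d_o³(1−k⁴), so d_s = 11.0·(1−0.631⁴)^(1/3) = 10.38 mm.
Area ratio A_h/A_s = d_o²(1−k²)/d_s² = (1−k²)/(1−k⁴)^(2/3) = 0.6752.
Mass saving = 1 − 0.6752 = 32.5 %.

32.5 %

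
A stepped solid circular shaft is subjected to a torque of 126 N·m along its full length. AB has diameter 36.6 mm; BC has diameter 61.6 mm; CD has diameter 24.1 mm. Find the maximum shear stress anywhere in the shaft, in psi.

6650 psi

Under the same torque, τ_max = 16T/(πd³) is largest where d is smallest — segment CD (d = 24.1 mm).
τ_max = 16·126.0/(π·(0.0241)³) = 4.584×10^7 Pa.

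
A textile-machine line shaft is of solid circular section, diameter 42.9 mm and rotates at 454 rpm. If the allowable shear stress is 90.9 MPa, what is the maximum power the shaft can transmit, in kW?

J = πd⁴/32 = π(0.0429)⁴/32 = 3.325×10^-7 m⁴.
T_max = τ_allow·J/r = 9.09×10^7 × 3.325×10^-7 / 0.0215 = 1409 N·m.
ω = 2π·454/60 = 47.54 rad/s, so P_max = T_max·ω = 6.700×10^4 W.

67.0 kW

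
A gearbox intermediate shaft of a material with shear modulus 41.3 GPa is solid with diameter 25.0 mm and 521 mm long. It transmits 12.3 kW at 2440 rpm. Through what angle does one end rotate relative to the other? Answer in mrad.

ω = 2π·2440/60 = 255.5 rad/s, so T = P/ω = 12.3×10³ / 255.5 = 48.14 N·m.
J = πd⁴/32 = π(0.0250)⁴/32 = 3.835×10^-8 m⁴.
θ = T·L/(G·J) = 48.14 × 0.521 / (41.3×10⁹ × 3.835×10^-8) = 0.01583 rad.

15.8 mrad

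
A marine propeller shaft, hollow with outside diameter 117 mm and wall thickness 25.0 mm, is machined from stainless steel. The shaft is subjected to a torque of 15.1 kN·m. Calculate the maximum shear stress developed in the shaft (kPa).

53800 kPa

J = π(d_o⁴ − d_i⁴)/32 = π(0.117⁴ − 0.0670⁴)/32 = 1.642×10^-5 m⁴.
τ_max = T·r/J = 15100 × 0.0585 / 1.642×10^-5 = 5.380×10^7 Pa.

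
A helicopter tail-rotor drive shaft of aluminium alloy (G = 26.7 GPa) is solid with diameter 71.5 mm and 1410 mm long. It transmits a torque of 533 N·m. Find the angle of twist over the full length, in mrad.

J = πd⁴/32 = π(0.0715)⁴/32 = 2.566×10^-6 m⁴.
θ = T·L/(G·J) = 533.0 × 1.41 / (26.7×10⁹ × 2.566×10^-6) = 0.01097 rad.

11.0 mrad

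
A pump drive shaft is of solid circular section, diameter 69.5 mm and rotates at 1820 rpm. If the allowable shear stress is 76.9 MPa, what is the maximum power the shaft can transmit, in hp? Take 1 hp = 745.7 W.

J = πd⁴/32 = π(0.0695)⁴/32 = 2.291×10^-6 m⁴.
T_max = τ_allow·J/r = 7.69×10^7 × 2.291×10^-6 / 0.0348 = 5069 N·m.
ω = 2π·1820/60 = 190.6 rad/s, so P_max = T_max·ω = 9.661×10^5 W.

1300 hp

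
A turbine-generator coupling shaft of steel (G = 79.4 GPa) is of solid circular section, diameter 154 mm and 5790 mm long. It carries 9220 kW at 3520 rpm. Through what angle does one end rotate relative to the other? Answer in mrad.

33.0 mrad

ω = 2π·3520/60 = 368.6 rad/s, so T = P/ω = 9220×10³ / 368.6 = 25010 N·m.
J = πd⁴/32 = π(0.154)⁴/32 = 5.522×10^-5 m⁴.
θ = T·L/(G·J) = 25010 × 5.79 / (79.4×10⁹ × 5.522×10^-5) = 0.03303 rad.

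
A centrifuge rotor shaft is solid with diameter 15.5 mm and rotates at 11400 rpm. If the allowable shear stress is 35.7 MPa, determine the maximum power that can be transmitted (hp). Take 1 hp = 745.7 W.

J = πd⁴/32 = π(0.0155)⁴/32 = 5.667×10^-9 m⁴.
T_max = τ_allow·J/r = 3.57×10^7 × 5.667×10^-9 / 0.00775 = 26.10 N·m.
ω = 2π·11400/60 = 1194 rad/s, so P_max = T_max·ω = 3.116×10^4 W.

41.8 hp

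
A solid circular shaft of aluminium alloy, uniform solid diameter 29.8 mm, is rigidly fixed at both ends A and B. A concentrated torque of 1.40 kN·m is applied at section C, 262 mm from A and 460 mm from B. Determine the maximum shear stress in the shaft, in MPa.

With uniform GJ and both ends fixed, compatibility θ_AC = θ_CB gives T_A·a = T_B·b, together with T_A + T_B = T₀.
T_A = T₀·b/(a+b) = 1400·460/722.0 = 892.0 N·m; T_B = 508.0 N·m.
τ in each portion: τ_AC = 1.72×10^8 Pa, τ_CB = 9.78×10^7 Pa; maximum is in AC.
τ_max = T_AC·r/J = 892.0·0.0149/7.74×10^-8 = 1.717×10^8 Pa.

172 MPa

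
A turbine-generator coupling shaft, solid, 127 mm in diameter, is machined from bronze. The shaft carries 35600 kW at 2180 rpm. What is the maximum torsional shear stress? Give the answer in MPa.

388 MPa

ω = 2π·2180/60 = 228.3 rad/s, so T = P/ω = 35600×10³ / 228.3 = 155900 N·m.
J = πd⁴/32 = π(0.127)⁴/32 = 2.554×10^-5 m⁴.
τ_max = T·r/J = 155900 × 0.0635 / 2.554×10^-5 = 3.877×10^8 Pa.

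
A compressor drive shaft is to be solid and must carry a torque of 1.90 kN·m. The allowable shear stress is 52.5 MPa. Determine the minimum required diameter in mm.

56.9 mm

For a solid shaft τ_max = 16T/(πd³), so d = (16T/(π τ_allow))^(1/3) = (16·1900/(π·5.25×10^7))^(1/3) = 0.05691 m.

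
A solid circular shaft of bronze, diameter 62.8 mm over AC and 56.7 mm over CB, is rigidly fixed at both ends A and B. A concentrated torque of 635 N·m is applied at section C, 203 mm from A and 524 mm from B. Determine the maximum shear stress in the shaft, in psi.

Compatibility: T_A·a/J_AC = T_B·b/J_CB with T_A + T_B = T₀.
J_AC = 1.53×10^-6 m⁴, J_CB = 1.01×10^-6 m⁴, so T_A = T₀·(J_AC/a)/((J_AC/a)+(J_CB/b)) = 505.0 N·m, T_B = 130.0 N·m.
τ in each portion: τ_AC = 1.04×10^7 Pa, τ_CB = 3.63×10^6 Pa; maximum is in AC.
τ_max = T_AC·r/J = 505.0·0.0314/1.53×10^-6 = 1.038×10^7 Pa.

1510 psi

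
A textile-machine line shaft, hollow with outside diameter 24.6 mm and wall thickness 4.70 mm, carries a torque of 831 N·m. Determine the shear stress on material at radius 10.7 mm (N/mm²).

290 N/mm²

J = π(d_o⁴ − d_i⁴)/32 = π(0.0246⁴ − 0.0152⁴)/32 = 3.071×10^-8 m⁴.
Shear stress varies linearly with radius: τ = T·r/J = 831.0 × 0.0107 / 3.071×10^-8 = 2.895×10^8 Pa.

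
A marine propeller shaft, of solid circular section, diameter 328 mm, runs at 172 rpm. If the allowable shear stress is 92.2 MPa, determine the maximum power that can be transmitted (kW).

J = πd⁴/32 = π(0.328)⁴/32 = 1.136×10^-3 m⁴.
T_max = τ_allow·J/r = 9.22×10^7 × 1.136×10^-3 / 0.164 = 638800 N·m.
ω = 2π·172/60 = 18.01 rad/s, so P_max = T_max·ω = 1.151×10^7 W.

11500 kW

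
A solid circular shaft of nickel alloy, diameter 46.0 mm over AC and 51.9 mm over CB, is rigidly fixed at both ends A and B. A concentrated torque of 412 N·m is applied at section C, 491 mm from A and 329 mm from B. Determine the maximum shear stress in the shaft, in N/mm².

Compatibility: T_A·a/J_AC = T_B·b/J_CB with T_A + T_B = T₀.
J_AC = 4.40×10^-7 m⁴, J_CB = 7.12×10^-7 m⁴, so T_A = T₀·(J_AC/a)/((J_AC/a)+(J_CB/b)) = 120.5 N·m, T_B = 291.5 N·m.
τ in each portion: τ_AC = 6.31×10^6 Pa, τ_CB = 1.06×10^7 Pa; maximum is in CB.
τ_max = T_CB·r/J = 291.5·0.0260/7.12×10^-7 = 1.062×10^7 Pa.

10.6 N/mm²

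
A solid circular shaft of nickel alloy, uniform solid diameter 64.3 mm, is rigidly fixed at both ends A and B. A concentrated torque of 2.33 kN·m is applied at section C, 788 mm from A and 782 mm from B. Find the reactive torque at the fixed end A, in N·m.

1160 N·m

With uniform GJ and both ends fixed, compatibility θ_AC = θ_CB gives T_A·a = T_B·b, together with T_A + T_B = T₀.
T_A = T₀·b/(a+b) = 2330·782/1570 = 1161 N·m; T_B = 1169 N·m.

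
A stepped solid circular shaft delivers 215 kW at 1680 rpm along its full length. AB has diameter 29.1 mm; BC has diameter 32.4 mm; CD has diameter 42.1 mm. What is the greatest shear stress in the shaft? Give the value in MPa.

ω = 2π·1680/60 = 175.9 rad/s, so T = P/ω = 215×10³ / 175.9 = 1222 N·m.
Under the same torque, τ_max = 16T/(πd³) is largest where d is smallest — segment AB (d = 29.1 mm).
τ_max = 16·1222/(π·(0.0291)³) = 2.526×10^8 Pa.

253 MPa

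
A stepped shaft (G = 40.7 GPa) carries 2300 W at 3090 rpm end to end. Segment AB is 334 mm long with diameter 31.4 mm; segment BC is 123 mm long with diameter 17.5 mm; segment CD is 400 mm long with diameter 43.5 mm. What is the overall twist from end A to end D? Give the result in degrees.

0.180°

ω = 2π·3090/60 = 323.6 rad/s, so T = P/ω = 2300 / 323.6 = 7.108 N·m.
J_AB = π(0.0314)⁴/32 = 9.54×10^-8 m⁴; J_BC = π(0.0175)⁴/32 = 9.21×10^-9 m⁴; J_CD = π(0.0435)⁴/32 = 3.52×10^-7 m⁴.
θ = (T/G)·Σ L_i/J_i = (7.108/40.7×10⁹)·(0.334/9.54×10^-8 + 0.123/9.21×10^-9 + 0.400/3.52×10^-7) = 3.143×10^-3 rad.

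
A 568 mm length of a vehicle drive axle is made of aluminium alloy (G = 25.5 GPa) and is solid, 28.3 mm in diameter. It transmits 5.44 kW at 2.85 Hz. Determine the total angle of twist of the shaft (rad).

ω = 2π·2.85 = 17.91 rad/s, so T = P/ω = 5.44×10³ / 17.91 = 303.8 N·m.
J = πd⁴/32 = π(0.0283)⁴/32 = 6.297×10^-8 m⁴.
θ = T·L/(G·J) = 303.8 × 0.568 / (25.5×10⁹ × 6.297×10^-8) = 0.1075 rad.

0.107 rad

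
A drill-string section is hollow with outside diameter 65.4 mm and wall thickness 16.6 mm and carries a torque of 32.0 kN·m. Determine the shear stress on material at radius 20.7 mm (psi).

J = π(d_o⁴ − d_i⁴)/32 = π(0.0654⁴ − 0.0322⁴)/32 = 1.690×10^-6 m⁴.
Shear stress varies linearly with radius: τ = T·r/J = 32000 × 0.0207 / 1.690×10^-6 = 3.918×10^8 Pa.

56800 psi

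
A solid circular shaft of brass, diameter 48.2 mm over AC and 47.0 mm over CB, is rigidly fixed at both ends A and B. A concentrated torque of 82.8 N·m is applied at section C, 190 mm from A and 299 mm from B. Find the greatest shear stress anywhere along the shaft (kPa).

2390 kPa

Compatibility: T_A·a/J_AC = T_B·b/J_CB with T_A + T_B = T₀.
J_AC = 5.30×10^-7 m⁴, J_CB = 4.79×10^-7 m⁴, so T_A = T₀·(J_AC/a)/((J_AC/a)+(J_CB/b)) = 52.59 N·m, T_B = 30.21 N·m.
τ in each portion: τ_AC = 2.39×10^6 Pa, τ_CB = 1.48×10^6 Pa; maximum is in AC.
τ_max = T_AC·r/J = 52.59·0.0241/5.30×10^-7 = 2.392×10^6 Pa.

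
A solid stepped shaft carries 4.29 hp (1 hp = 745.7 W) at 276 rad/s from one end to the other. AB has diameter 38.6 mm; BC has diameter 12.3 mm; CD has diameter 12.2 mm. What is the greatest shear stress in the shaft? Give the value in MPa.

32.5 MPa

ω = 276 rad/s, so T = P/ω = 4.29×745.7 / 276.0 = 11.59 N·m.
Under the same torque, τ_max = 16T/(πd³) is largest where d is smallest — segment CD (d = 12.2 mm).
τ_max = 16·11.59/(π·(0.0122)³) = 3.251×10^7 Pa.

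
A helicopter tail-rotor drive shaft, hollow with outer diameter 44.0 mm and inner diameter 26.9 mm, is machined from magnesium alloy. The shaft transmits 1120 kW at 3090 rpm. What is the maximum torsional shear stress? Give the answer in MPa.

241 MPa

ω = 2π·3090/60 = 323.6 rad/s, so T = P/ω = 1120×10³ / 323.6 = 3461 N·m.
J = π(d_o⁴ − d_i⁴)/32 = π(0.0440⁴ − 0.0269⁴)/32 = 3.166×10^-7 m⁴.
τ_max = T·r/J = 3461 × 0.0220 / 3.166×10^-7 = 2.405×10^8 Pa.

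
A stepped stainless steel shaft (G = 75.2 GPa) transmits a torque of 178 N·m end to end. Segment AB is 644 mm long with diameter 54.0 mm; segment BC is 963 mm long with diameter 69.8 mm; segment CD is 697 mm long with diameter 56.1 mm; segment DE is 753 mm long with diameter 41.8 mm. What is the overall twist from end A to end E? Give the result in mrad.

J_AB = π(0.0540)⁴/32 = 8.35×10^-7 m⁴; J_BC = π(0.0698)⁴/32 = 2.33×10^-6 m⁴; J_CD = π(0.0561)⁴/32 = 9.72×10^-7 m⁴; J_DE = π(0.0418)⁴/32 = 3.00×10^-7 m⁴.
θ = (T/G)·Σ L_i/J_i = (178.0/75.2×10⁹)·(0.644/8.35×10^-7 + 0.963/2.33×10^-6 + 0.697/9.72×10^-7 + 0.753/3.00×10^-7) = 0.01045 rad.

10.4 mrad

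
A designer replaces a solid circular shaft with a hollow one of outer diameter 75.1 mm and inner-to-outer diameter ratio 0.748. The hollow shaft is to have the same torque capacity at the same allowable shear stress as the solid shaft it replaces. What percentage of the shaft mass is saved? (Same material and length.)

43.4 %

Equal τ_max and T ⇒ the solid shaft needs d_s³ = d_o³(1−k⁴), so d_s = 75.1·(1−0.748⁴)^(1/3) = 66.26 mm.
Area ratio A_h/A_s = d_o²(1−k²)/d_s² = (1−k²)/(1−k⁴)^(2/3) = 0.5658.
Mass saving = 1 − 0.5658 = 43.4 %.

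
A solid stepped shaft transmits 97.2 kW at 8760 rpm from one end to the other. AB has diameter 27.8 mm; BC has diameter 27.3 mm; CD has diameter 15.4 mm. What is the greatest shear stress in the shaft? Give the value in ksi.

21.4 ksi

ω = 2π·8760/60 = 917.3 rad/s, so T = P/ω = 97.2×10³ / 917.3 = 106.0 N·m.
Under the same torque, τ_max = 16T/(πd³) is largest where d is smallest — segment CD (d = 15.4 mm).
τ_max = 16·106.0/(π·(0.0154)³) = 1.478×10^8 Pa.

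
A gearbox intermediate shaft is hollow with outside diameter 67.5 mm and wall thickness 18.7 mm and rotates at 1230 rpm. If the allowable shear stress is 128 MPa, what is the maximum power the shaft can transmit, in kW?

956 kW

J = π(d_o⁴ − d_i⁴)/32 = π(0.0675⁴ − 0.0301⁴)/32 = 1.957×10^-6 m⁴.
T_max = τ_allow·J/r = 1.28×10^8 × 1.957×10^-6 / 0.0338 = 7424 N·m.
ω = 2π·1230/60 = 128.8 rad/s, so P_max = T_max·ω = 9.562×10^5 W.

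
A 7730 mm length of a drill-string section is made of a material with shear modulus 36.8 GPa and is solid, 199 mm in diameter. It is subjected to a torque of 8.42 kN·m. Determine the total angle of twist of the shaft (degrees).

0.658°

J = πd⁴/32 = π(0.199)⁴/32 = 1.540×10^-4 m⁴.
θ = T·L/(G·J) = 8420 × 7.73 / (36.8×10⁹ × 1.540×10^-4) = 0.01149 rad.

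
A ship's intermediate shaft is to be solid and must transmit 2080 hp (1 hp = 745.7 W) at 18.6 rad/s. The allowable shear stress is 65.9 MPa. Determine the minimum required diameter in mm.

ω = 18.6 rad/s, so T = P/ω = 2080×745.7 / 18.60 = 83390 N·m.
For a solid shaft τ_max = 16T/(πd³), so d = (16T/(π τ_allow))^(1/3) = (16·83390/(π·6.59×10^7))^(1/3) = 0.1861 m.

186 mm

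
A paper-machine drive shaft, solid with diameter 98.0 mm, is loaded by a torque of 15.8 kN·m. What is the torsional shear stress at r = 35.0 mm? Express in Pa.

6.11e7 Pa

J = πd⁴/32 = π(0.0980)⁴/32 = 9.055×10^-6 m⁴.
Shear stress varies linearly with radius: τ = T·r/J = 15800 × 0.0350 / 9.055×10^-6 = 6.107×10^7 Pa.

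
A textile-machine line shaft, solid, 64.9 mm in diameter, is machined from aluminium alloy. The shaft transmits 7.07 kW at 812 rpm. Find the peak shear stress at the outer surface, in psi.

225 psi

ω = 2π·812/60 = 85.03 rad/s, so T = P/ω = 7.07×10³ / 85.03 = 83.14 N·m.
J = πd⁴/32 = π(0.0649)⁴/32 = 1.742×10^-6 m⁴.
τ_max = T·r/J = 83.14 × 0.0324 / 1.742×10^-6 = 1.549×10^6 Pa.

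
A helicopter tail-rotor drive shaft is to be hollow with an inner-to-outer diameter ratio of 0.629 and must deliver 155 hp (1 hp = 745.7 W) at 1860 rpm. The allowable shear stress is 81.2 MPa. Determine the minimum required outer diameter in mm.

ω = 2π·1860/60 = 194.8 rad/s, so T = P/ω = 155×745.7 / 194.8 = 593.4 N·m.
For a hollow shaft with d_i/d_o = 0.629: τ_max = 16T/(π d_o³ (1−k⁴)), so d_o = [16T/(π τ_allow (1−k⁴))]^(1/3) = [16·593.4/(π·8.12×10^7·0.8435)]^(1/3) = 0.03534 m.

35.3 mm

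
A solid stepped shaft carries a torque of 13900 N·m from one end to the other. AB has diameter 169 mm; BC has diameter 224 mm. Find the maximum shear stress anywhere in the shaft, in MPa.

14.7 MPa

Under the same torque, τ_max = 16T/(πd³) is largest where d is smallest — segment AB (d = 169 mm).
τ_max = 16·13900/(π·(0.169)³) = 1.467×10^7 Pa.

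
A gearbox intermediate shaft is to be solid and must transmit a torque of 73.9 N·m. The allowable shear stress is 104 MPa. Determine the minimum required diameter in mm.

15.4 mm

For a solid shaft τ_max = 16T/(πd³), so d = (16T/(π τ_allow))^(1/3) = (16·73.90/(π·1.04×10^8))^(1/3) = 0.01535 m.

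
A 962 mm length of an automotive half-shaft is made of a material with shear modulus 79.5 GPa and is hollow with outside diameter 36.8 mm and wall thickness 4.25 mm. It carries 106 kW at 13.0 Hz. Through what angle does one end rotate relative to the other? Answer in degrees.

7.68°

ω = 2π·13.0 = 81.68 rad/s, so T = P/ω = 106×10³ / 81.68 = 1298 N·m.
J = π(d_o⁴ − d_i⁴)/32 = π(0.0368⁴ − 0.0283⁴)/32 = 1.171×10^-7 m⁴.
θ = T·L/(G·J) = 1298 × 0.962 / (79.5×10⁹ × 1.171×10^-7) = 0.1341 rad.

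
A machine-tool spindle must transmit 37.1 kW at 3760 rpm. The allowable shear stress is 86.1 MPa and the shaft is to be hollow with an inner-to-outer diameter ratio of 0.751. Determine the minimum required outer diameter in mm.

ω = 2π·3760/60 = 393.7 rad/s, so T = P/ω = 37.1×10³ / 393.7 = 94.22 N·m.
For a hollow shaft with d_i/d_o = 0.751: τ_max = 16T/(π d_o³ (1−k⁴)), so d_o = [16T/(π τ_allow (1−k⁴))]^(1/3) = [16·94.22/(π·8.61×10^7·0.6819)]^(1/3) = 0.02014 m.

20.1 mm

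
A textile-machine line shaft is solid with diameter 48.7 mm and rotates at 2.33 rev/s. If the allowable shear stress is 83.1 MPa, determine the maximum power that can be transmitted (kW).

27.6 kW

J = πd⁴/32 = π(0.0487)⁴/32 = 5.522×10^-7 m⁴.
T_max = τ_allow·J/r = 8.31×10^7 × 5.522×10^-7 / 0.0244 = 1885 N·m.
ω = 2π·2.33 = 14.64 rad/s, so P_max = T_max·ω = 2.759×10^4 W.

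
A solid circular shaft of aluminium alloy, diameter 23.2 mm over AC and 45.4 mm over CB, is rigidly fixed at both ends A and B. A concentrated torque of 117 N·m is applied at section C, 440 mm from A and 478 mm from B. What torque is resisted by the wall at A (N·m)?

8.07 N·m

Compatibility: T_A·a/J_AC = T_B·b/J_CB with T_A + T_B = T₀.
J_AC = 2.84×10^-8 m⁴, J_CB = 4.17×10^-7 m⁴, so T_A = T₀·(J_AC/a)/((J_AC/a)+(J_CB/b)) = 8.070 N·m, T_B = 108.9 N·m.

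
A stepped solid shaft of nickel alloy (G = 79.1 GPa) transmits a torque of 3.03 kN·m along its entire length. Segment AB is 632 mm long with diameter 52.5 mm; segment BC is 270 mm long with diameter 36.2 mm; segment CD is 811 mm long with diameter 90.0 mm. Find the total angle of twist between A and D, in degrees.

J_AB = π(0.0525)⁴/32 = 7.46×10^-7 m⁴; J_BC = π(0.0362)⁴/32 = 1.69×10^-7 m⁴; J_CD = π(0.0900)⁴/32 = 6.44×10^-6 m⁴.
θ = (T/G)·Σ L_i/J_i = (3030/79.1×10⁹)·(0.632/7.46×10^-7 + 0.270/1.69×10^-7 + 0.811/6.44×10^-6) = 0.09863 rad.

5.65°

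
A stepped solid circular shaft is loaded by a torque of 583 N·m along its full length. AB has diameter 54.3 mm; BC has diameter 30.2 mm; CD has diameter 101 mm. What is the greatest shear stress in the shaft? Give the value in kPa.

Under the same torque, τ_max = 16T/(πd³) is largest where d is smallest — segment BC (d = 30.2 mm).
τ_max = 16·583.0/(π·(0.0302)³) = 1.078×10^8 Pa.

108000 kPa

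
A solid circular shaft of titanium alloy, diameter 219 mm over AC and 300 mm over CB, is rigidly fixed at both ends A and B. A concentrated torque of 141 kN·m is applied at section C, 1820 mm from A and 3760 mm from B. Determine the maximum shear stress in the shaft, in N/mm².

25.3 N/mm²

Compatibility: T_A·a/J_AC = T_B·b/J_CB with T_A + T_B = T₀.
J_AC = 2.26×10^-4 m⁴, J_CB = 7.95×10^-4 m⁴, so T_A = T₀·(J_AC/a)/((J_AC/a)+(J_CB/b)) = 52140 N·m, T_B = 88860 N·m.
τ in each portion: τ_AC = 2.53×10^7 Pa, τ_CB = 1.68×10^7 Pa; maximum is in AC.
τ_max = T_AC·r/J = 52140·0.110/2.26×10^-4 = 2.528×10^7 Pa.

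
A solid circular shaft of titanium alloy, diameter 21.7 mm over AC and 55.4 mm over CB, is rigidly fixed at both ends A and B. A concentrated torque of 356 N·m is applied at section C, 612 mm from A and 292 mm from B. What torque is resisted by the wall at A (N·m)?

3.95 N·m

Compatibility: T_A·a/J_AC = T_B·b/J_CB with T_A + T_B = T₀.
J_AC = 2.18×10^-8 m⁴, J_CB = 9.25×10^-7 m⁴, so T_A = T₀·(J_AC/a)/((J_AC/a)+(J_CB/b)) = 3.954 N·m, T_B = 352.0 N·m.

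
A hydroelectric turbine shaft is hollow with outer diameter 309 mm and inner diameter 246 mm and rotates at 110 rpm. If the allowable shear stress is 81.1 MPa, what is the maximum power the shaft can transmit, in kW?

J = π(d_o⁴ − d_i⁴)/32 = π(0.309⁴ − 0.246⁴)/32 = 5.355×10^-4 m⁴.
T_max = τ_allow·J/r = 8.11×10^7 × 5.355×10^-4 / 0.154 = 281100 N·m.
ω = 2π·110/60 = 11.52 rad/s, so P_max = T_max·ω = 3.238×10^6 W.

3240 kW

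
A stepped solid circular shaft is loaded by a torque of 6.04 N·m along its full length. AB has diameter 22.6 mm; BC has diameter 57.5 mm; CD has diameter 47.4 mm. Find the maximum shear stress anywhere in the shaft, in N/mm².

Under the same torque, τ_max = 16T/(πd³) is largest where d is smallest — segment AB (d = 22.6 mm).
τ_max = 16·6.040/(π·(0.0226)³) = 2.665×10^6 Pa.

2.66 N/mm²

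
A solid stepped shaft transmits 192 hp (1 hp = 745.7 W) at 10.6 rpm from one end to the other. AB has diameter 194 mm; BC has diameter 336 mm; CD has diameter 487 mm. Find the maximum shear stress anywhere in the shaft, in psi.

13000 psi

ω = 2π·10.6/60 = 1.110 rad/s, so T = P/ω = 192×745.7 / 1.110 = 129000 N·m.
Under the same torque, τ_max = 16T/(πd³) is largest where d is smallest — segment AB (d = 194 mm).
τ_max = 16·129000/(π·(0.194)³) = 8.997×10^7 Pa.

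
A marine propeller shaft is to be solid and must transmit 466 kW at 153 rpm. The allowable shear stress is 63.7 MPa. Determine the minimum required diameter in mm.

ω = 2π·153/60 = 16.02 rad/s, so T = P/ω = 466×10³ / 16.02 = 29080 N·m.
For a solid shaft τ_max = 16T/(πd³), so d = (16T/(π τ_allow))^(1/3) = (16·29080/(π·6.37×10^7))^(1/3) = 0.1325 m.

132 mm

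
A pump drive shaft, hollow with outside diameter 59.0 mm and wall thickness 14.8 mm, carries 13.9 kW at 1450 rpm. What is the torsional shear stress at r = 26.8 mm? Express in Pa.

ω = 2π·1450/60 = 151.8 rad/s, so T = P/ω = 13.9×10³ / 151.8 = 91.54 N·m.
J = π(d_o⁴ − d_i⁴)/32 = π(0.0590⁴ − 0.0294⁴)/32 = 1.116×10^-6 m⁴.
Shear stress varies linearly with radius: τ = T·r/J = 91.54 × 0.0268 / 1.116×10^-6 = 2.198×10^6 Pa.

2.20e6 Pa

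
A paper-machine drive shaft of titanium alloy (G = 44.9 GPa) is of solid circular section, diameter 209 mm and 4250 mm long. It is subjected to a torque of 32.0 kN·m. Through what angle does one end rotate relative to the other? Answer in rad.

J = πd⁴/32 = π(0.209)⁴/32 = 1.873×10^-4 m⁴.
θ = T·L/(G·J) = 32000 × 4.25 / (44.9×10⁹ × 1.873×10^-4) = 0.01617 rad.

0.0162 rad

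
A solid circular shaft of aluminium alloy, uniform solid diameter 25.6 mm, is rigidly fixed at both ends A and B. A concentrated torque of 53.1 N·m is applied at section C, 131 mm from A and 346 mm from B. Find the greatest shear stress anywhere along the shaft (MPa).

11.7 MPa

With uniform GJ and both ends fixed, compatibility θ_AC = θ_CB gives T_A·a = T_B·b, together with T_A + T_B = T₀.
T_A = T₀·b/(a+b) = 53.10·346/477.0 = 38.52 N·m; T_B = 14.58 N·m.
τ in each portion: τ_AC = 1.17×10^7 Pa, τ_CB = 4.43×10^6 Pa; maximum is in AC.
τ_max = T_AC·r/J = 38.52·0.0128/4.22×10^-8 = 1.169×10^7 Pa.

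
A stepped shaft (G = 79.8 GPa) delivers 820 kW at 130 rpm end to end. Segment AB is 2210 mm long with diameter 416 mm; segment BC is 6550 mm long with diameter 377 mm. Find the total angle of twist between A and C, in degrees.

ω = 2π·130/60 = 13.61 rad/s, so T = P/ω = 820×10³ / 13.61 = 60230 N·m.
J_AB = π(0.416)⁴/32 = 2.94×10^-3 m⁴; J_BC = π(0.377)⁴/32 = 1.98×10^-3 m⁴.
θ = (T/G)·Σ L_i/J_i = (60230/79.8×10⁹)·(2.21/2.94×10^-3 + 6.55/1.98×10^-3) = 3.060×10^-3 rad.

0.175°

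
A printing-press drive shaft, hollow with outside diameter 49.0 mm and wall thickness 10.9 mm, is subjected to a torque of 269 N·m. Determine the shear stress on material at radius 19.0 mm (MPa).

J = π(d_o⁴ − d_i⁴)/32 = π(0.0490⁴ − 0.0272⁴)/32 = 5.122×10^-7 m⁴.
Shear stress varies linearly with radius: τ = T·r/J = 269.0 × 0.0190 / 5.122×10^-7 = 9.978×10^6 Pa.

9.98 MPa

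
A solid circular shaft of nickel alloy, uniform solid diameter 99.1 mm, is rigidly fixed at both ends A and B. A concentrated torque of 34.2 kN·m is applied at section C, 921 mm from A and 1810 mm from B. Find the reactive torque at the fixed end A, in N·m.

With uniform GJ and both ends fixed, compatibility θ_AC = θ_CB gives T_A·a = T_B·b, together with T_A + T_B = T₀.
T_A = T₀·b/(a+b) = 34200·1810/2731 = 22670 N·m; T_B = 11530 N·m.

22700 N·m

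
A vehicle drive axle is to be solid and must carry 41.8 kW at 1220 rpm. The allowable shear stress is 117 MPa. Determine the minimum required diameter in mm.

ω = 2π·1220/60 = 127.8 rad/s, so T = P/ω = 41.8×10³ / 127.8 = 327.2 N·m.
For a solid shaft τ_max = 16T/(πd³), so d = (16T/(π τ_allow))^(1/3) = (16·327.2/(π·1.17×10^8))^(1/3) = 0.02424 m.

24.2 mm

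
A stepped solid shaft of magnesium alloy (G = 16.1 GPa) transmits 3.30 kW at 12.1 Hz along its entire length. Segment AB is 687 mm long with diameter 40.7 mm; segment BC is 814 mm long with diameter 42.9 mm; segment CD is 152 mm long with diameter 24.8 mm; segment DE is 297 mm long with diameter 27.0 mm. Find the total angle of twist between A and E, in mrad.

39.9 mrad

ω = 2π·12.1 = 76.03 rad/s, so T = P/ω = 3.30×10³ / 76.03 = 43.41 N·m.
J_AB = π(0.0407)⁴/32 = 2.69×10^-7 m⁴; J_BC = π(0.0429)⁴/32 = 3.33×10^-7 m⁴; J_CD = π(0.0248)⁴/32 = 3.71×10^-8 m⁴; J_DE = π(0.0270)⁴/32 = 5.22×10^-8 m⁴.
θ = (T/G)·Σ L_i/J_i = (43.41/16.1×10⁹)·(0.687/2.69×10^-7 + 0.814/3.33×10^-7 + 0.152/3.71×10^-8 + 0.297/5.22×10^-8) = 0.03986 rad.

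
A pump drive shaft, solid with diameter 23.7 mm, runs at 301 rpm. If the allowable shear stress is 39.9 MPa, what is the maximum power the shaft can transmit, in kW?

J = πd⁴/32 = π(0.0237)⁴/32 = 3.097×10^-8 m⁴.
T_max = τ_allow·J/r = 3.99×10^7 × 3.097×10^-8 / 0.0118 = 104.3 N·m.
ω = 2π·301/60 = 31.52 rad/s, so P_max = T_max·ω = 3287 W.

3.29 kW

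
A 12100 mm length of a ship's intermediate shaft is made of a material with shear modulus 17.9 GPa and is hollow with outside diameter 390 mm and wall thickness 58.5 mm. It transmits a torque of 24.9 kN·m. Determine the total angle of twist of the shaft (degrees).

J = π(d_o⁴ − d_i⁴)/32 = π(0.390⁴ − 0.273⁴)/32 = 1.726×10^-3 m⁴.
θ = T·L/(G·J) = 24900 × 12.1 / (17.9×10⁹ × 1.726×10^-3) = 9.753×10^-3 rad.

0.559°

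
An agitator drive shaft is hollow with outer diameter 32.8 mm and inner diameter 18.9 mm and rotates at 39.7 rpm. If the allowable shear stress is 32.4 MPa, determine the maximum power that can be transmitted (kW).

0.830 kW

J = π(d_o⁴ − d_i⁴)/32 = π(0.0328⁴ − 0.0189⁴)/32 = 1.011×10^-7 m⁴.
T_max = τ_allow·J/r = 3.24×10^7 × 1.011×10^-7 / 0.0164 = 199.7 N·m.
ω = 2π·39.7/60 = 4.157 rad/s, so P_max = T_max·ω = 830.4 W.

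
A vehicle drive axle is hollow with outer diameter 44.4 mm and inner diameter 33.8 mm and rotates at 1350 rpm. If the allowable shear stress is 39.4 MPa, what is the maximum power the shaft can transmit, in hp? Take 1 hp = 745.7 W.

J = π(d_o⁴ − d_i⁴)/32 = π(0.0444⁴ − 0.0338⁴)/32 = 2.534×10^-7 m⁴.
T_max = τ_allow·J/r = 3.94×10^7 × 2.534×10^-7 / 0.0222 = 449.7 N·m.
ω = 2π·1350/60 = 141.4 rad/s, so P_max = T_max·ω = 6.358×10^4 W.

85.3 hp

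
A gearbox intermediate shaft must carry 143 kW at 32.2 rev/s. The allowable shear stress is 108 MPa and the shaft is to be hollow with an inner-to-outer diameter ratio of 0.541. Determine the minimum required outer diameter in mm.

ω = 2π·32.2 = 202.3 rad/s, so T = P/ω = 143×10³ / 202.3 = 706.8 N·m.
For a hollow shaft with d_i/d_o = 0.541: τ_max = 16T/(π d_o³ (1−k⁴)), so d_o = [16T/(π τ_allow (1−k⁴))]^(1/3) = [16·706.8/(π·1.08×10^8·0.9143)]^(1/3) = 0.03316 m.

33.2 mm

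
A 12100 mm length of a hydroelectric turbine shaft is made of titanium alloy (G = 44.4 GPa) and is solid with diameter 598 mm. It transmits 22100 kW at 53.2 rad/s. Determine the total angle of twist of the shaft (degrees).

0.517°

ω = 53.2 rad/s, so T = P/ω = 22100×10³ / 53.20 = 415400 N·m.
J = πd⁴/32 = π(0.598)⁴/32 = 0.01255 m⁴.
θ = T·L/(G·J) = 415400 × 12.1 / (44.4×10⁹ × 0.01255) = 9.017×10^-3 rad.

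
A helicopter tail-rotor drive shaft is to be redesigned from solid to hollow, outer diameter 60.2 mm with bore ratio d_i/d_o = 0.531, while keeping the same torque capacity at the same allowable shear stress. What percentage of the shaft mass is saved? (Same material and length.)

24.1 %

Equal τ_max and T ⇒ the solid shaft needs d_s³ = d_o³(1−k⁴), so d_s = 60.2·(1−0.531⁴)^(1/3) = 58.56 mm.
Area ratio A_h/A_s = d_o²(1−k²)/d_s² = (1−k²)/(1−k⁴)^(2/3) = 0.7588.
Mass saving = 1 − 0.7588 = 24.1 %.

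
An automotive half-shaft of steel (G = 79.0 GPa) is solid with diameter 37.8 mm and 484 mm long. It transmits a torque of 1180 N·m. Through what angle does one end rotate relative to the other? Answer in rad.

0.0361 rad

J = πd⁴/32 = π(0.0378)⁴/32 = 2.004×10^-7 m⁴.
θ = T·L/(G·J) = 1180 × 0.484 / (79.0×10⁹ × 2.004×10^-7) = 0.03607 rad.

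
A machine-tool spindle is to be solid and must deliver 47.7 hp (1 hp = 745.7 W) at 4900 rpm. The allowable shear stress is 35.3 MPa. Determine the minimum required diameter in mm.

21.5 mm

ω = 2π·4900/60 = 513.1 rad/s, so T = P/ω = 47.7×745.7 / 513.1 = 69.32 N·m.
For a solid shaft τ_max = 16T/(πd³), so d = (16T/(π τ_allow))^(1/3) = (16·69.32/(π·3.53×10^7))^(1/3) = 0.02155 m.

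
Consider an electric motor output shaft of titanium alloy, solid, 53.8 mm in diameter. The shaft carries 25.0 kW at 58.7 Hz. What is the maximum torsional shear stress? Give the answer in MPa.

ω = 2π·58.7 = 368.8 rad/s, so T = P/ω = 25.0×10³ / 368.8 = 67.78 N·m.
J = πd⁴/32 = π(0.0538)⁴/32 = 8.225×10^-7 m⁴.
τ_max = T·r/J = 67.78 × 0.0269 / 8.225×10^-7 = 2.217×10^6 Pa.

2.22 MPa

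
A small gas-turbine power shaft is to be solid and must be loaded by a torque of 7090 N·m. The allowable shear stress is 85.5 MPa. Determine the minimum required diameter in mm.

For a solid shaft τ_max = 16T/(πd³), so d = (16T/(π τ_allow))^(1/3) = (16·7090/(π·8.55×10^7))^(1/3) = 0.07503 m.

75.0 mm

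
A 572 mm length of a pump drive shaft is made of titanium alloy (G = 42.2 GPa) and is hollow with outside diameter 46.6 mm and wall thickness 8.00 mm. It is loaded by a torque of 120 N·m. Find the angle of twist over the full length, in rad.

0.00432 rad

J = π(d_o⁴ − d_i⁴)/32 = π(0.0466⁴ − 0.0306⁴)/32 = 3.769×10^-7 m⁴.
θ = T·L/(G·J) = 120.0 × 0.572 / (42.2×10⁹ × 3.769×10^-7) = 4.316×10^-3 rad.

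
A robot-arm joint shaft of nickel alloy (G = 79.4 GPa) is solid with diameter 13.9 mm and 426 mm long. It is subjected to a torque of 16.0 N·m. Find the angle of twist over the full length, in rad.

0.0234 rad

J = πd⁴/32 = π(0.0139)⁴/32 = 3.665×10^-9 m⁴.
θ = T·L/(G·J) = 16.00 × 0.426 / (79.4×10⁹ × 3.665×10^-9) = 0.02342 rad.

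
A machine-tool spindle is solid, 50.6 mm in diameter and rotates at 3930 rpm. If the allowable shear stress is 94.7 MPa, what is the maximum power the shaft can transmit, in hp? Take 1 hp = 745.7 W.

1330 hp

J = πd⁴/32 = π(0.0506)⁴/32 = 6.436×10^-7 m⁴.
T_max = τ_allow·J/r = 9.47×10^7 × 6.436×10^-7 / 0.0253 = 2409 N·m.
ω = 2π·3930/60 = 411.5 rad/s, so P_max = T_max·ω = 9.914×10^5 W.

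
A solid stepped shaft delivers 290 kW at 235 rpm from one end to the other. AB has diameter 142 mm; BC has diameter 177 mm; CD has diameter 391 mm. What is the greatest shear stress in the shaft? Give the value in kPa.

ω = 2π·235/60 = 24.61 rad/s, so T = P/ω = 290×10³ / 24.61 = 11780 N·m.
Under the same torque, τ_max = 16T/(πd³) is largest where d is smallest — segment AB (d = 142 mm).
τ_max = 16·11780/(π·(0.142)³) = 2.096×10^7 Pa.

21000 kPa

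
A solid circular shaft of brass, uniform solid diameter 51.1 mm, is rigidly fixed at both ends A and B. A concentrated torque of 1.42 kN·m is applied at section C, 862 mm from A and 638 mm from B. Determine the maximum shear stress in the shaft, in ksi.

With uniform GJ and both ends fixed, compatibility θ_AC = θ_CB gives T_A·a = T_B·b, together with T_A + T_B = T₀.
T_A = T₀·b/(a+b) = 1420·638/1500 = 604.0 N·m; T_B = 816.0 N·m.
τ in each portion: τ_AC = 2.31×10^7 Pa, τ_CB = 3.11×10^7 Pa; maximum is in CB.
τ_max = T_CB·r/J = 816.0·0.0255/6.69×10^-7 = 3.115×10^7 Pa.

4.52 ksi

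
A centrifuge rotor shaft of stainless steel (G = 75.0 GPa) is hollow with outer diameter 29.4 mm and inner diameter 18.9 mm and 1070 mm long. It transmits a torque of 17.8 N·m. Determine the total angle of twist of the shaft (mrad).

4.18 mrad

J = π(d_o⁴ − d_i⁴)/32 = π(0.0294⁴ − 0.0189⁴)/32 = 6.082×10^-8 m⁴.
θ = T·L/(G·J) = 17.80 × 1.07 / (75.0×10⁹ × 6.082×10^-8) = 4.175×10^-3 rad.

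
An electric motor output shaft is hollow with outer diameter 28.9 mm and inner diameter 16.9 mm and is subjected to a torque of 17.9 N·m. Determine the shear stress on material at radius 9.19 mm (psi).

J = π(d_o⁴ − d_i⁴)/32 = π(0.0289⁴ − 0.0169⁴)/32 = 6.048×10^-8 m⁴.
Shear stress varies linearly with radius: τ = T·r/J = 17.90 × 0.00919 / 6.048×10^-8 = 2.720×10^6 Pa.

395 psi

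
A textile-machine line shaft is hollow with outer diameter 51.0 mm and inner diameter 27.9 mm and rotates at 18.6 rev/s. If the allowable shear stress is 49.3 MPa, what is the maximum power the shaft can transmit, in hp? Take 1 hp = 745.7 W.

J = π(d_o⁴ − d_i⁴)/32 = π(0.0510⁴ − 0.0279⁴)/32 = 6.047×10^-7 m⁴.
T_max = τ_allow·J/r = 4.93×10^7 × 6.047×10^-7 / 0.0255 = 1169 N·m.
ω = 2π·18.6 = 116.9 rad/s, so P_max = T_max·ω = 1.366×10^5 W.

183 hp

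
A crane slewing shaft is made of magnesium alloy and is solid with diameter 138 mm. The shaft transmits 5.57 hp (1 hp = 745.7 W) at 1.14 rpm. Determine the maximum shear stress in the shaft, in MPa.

ω = 2π·1.14/60 = 0.1194 rad/s, so T = P/ω = 5.57×745.7 / 0.1194 = 34790 N·m.
J = πd⁴/32 = π(0.138)⁴/32 = 3.561×10^-5 m⁴.
τ_max = T·r/J = 34790 × 0.0690 / 3.561×10^-5 = 6.742×10^7 Pa.

67.4 MPa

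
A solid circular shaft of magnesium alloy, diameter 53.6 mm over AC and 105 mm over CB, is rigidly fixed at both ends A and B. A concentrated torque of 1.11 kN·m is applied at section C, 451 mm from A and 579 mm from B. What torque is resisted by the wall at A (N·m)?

Compatibility: T_A·a/J_AC = T_B·b/J_CB with T_A + T_B = T₀.
J_AC = 8.10×10^-7 m⁴, J_CB = 1.19×10^-5 m⁴, so T_A = T₀·(J_AC/a)/((J_AC/a)+(J_CB/b)) = 89.01 N·m, T_B = 1021 N·m.

89.0 N·m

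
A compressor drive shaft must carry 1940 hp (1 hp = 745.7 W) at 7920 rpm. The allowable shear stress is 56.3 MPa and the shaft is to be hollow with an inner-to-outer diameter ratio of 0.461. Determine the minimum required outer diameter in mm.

ω = 2π·7920/60 = 829.4 rad/s, so T = P/ω = 1940×745.7 / 829.4 = 1744 N·m.
For a hollow shaft with d_i/d_o = 0.461: τ_max = 16T/(π d_o³ (1−k⁴)), so d_o = [16T/(π τ_allow (1−k⁴))]^(1/3) = [16·1744/(π·5.63×10^7·0.9548)]^(1/3) = 0.05488 m.

54.9 mm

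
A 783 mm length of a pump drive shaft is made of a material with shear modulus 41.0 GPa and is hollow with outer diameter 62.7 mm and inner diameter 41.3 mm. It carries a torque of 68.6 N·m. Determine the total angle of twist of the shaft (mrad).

J = π(d_o⁴ − d_i⁴)/32 = π(0.0627⁴ − 0.0413⁴)/32 = 1.232×10^-6 m⁴.
θ = T·L/(G·J) = 68.60 × 0.783 / (41.0×10⁹ × 1.232×10^-6) = 1.064×10^-3 rad.

1.06 mrad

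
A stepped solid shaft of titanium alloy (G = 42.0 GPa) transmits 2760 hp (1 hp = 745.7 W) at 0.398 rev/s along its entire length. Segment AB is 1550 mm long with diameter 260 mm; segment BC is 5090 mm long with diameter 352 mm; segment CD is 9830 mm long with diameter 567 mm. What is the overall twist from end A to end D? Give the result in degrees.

ω = 2π·0.398 = 2.501 rad/s, so T = P/ω = 2760×745.7 / 2.501 = 823000 N·m.
J_AB = π(0.260)⁴/32 = 4.49×10^-4 m⁴; J_BC = π(0.352)⁴/32 = 1.51×10^-3 m⁴; J_CD = π(0.567)⁴/32 = 0.0101 m⁴.
θ = (T/G)·Σ L_i/J_i = (823000/42.0×10⁹)·(1.55/4.49×10^-4 + 5.09/1.51×10^-3 + 9.83/0.0101) = 0.1529 rad.

8.76°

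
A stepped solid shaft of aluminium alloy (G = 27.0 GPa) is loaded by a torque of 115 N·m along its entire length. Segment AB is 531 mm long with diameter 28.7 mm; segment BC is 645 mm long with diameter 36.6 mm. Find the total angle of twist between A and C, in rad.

0.0495 rad

J_AB = π(0.0287)⁴/32 = 6.66×10^-8 m⁴; J_BC = π(0.0366)⁴/32 = 1.76×10^-7 m⁴.
θ = (T/G)·Σ L_i/J_i = (115.0/27.0×10⁹)·(0.531/6.66×10^-8 + 0.645/1.76×10^-7) = 0.04955 rad.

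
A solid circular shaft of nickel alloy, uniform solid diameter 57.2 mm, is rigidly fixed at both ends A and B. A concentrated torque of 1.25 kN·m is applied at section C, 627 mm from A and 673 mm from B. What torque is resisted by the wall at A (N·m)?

With uniform GJ and both ends fixed, compatibility θ_AC = θ_CB gives T_A·a = T_B·b, together with T_A + T_B = T₀.
T_A = T₀·b/(a+b) = 1250·673/1300 = 647.1 N·m; T_B = 602.9 N·m.

647 N·m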